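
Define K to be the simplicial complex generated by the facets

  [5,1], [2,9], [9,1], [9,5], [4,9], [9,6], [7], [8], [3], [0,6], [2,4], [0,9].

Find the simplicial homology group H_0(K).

H_0 ≅ Z^4.

We work with the vertex ordering 0 < 1 < 2 < 3 < 4 < 5 < 6 < 7 < 8 < 9. The simplices of K, each written with vertices in increasing order, are:

  0-simplices (10): [0], [1], [2], [3], [4], [5], [6], [7], [8], [9]
  1-simplices (9): [0,6], [0,9], [1,5], [1,9], [2,4], [2,9], [4,9], [5,9], [6,9]

Hence C_0 ≅ Z^10, C_1 ≅ Z^9.

The boundary map ∂_1: C_1 → C_0 maps an edge to its endpoints' difference, ∂[p,q] = q − p. For instance
  ∂[4,9] = [9] − [4].
The 10×9 boundary matrix has rank 6 and Smith normal form diag(1,1,1,1,1,1).

Now H_k = ker ∂_k / im ∂_{k+1}, so:

  H_0: rank C_0 − rank ∂_1 = 10 − 6 = 4, and the invariant factors of ∂_1 are all 1, so H_0 = Z^4.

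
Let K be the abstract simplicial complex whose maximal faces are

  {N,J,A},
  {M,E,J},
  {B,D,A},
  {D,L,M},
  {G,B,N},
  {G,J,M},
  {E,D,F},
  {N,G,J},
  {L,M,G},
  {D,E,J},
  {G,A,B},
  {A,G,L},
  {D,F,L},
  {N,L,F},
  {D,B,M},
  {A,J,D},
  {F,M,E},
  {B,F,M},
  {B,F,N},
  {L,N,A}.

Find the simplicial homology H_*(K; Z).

We work with the vertex ordering A < B < D < E < F < G < J < L < M < N. The simplices of K, each written with vertices in increasing order, are:

  0-simplices (10): A, B, D, E, F, G, J, L, M, N
  1-simplices (30): AB, AD, AG, AJ, AL, AN, BD, BF, BG, BM, BN, DE, DF, DJ, DL, DM, EF, EJ, EM, FL, FM, FN, GJ, GL, GM, GN, JM, JN, LM, LN
  2-simplices (20): ABD, ABG, ADJ, AGL, AJN, ALN, BDM, BFM, BFN, BGN, DEF, DEJ, DFL, DLM, EFM, EJM, FLN, GJM, GJN, GLM

Hence C_0 ≅ Z^10, C_1 ≅ Z^30, C_2 ≅ Z^20.

Boundary ∂_1: C_1 → C_0 sends each edge [p,q] (with p < q) to q − p. For instance
  ∂DM = M − D.
The resulting 10×30 matrix has rank 9, and its Smith normal form has invariant factors (1,1,1,1,1,1,1,1,1).

∂_2: C_2 → C_1 acts by ∂[p,q,r] = [q,r] − [p,r] + [p,q]. For instance
  ∂DEJ = EJ − DJ + DE,
  ∂BGN = GN − BN + BG.
The resulting 30×20 matrix has rank 20, and its Smith normal form has invariant factors (1,1,1,1,1,1,1,1,1,1,1,1,1,1,1,1,1,1,1,2).

From H_k ≅ ker(∂_k) / im(∂_{k+1}) we obtain:

  H_0: rank C_0 − rank ∂_1 = 10 − 9 = 1, and the invariant factors of ∂_1 are all 1, so H_0 = Z.
  H_1: rank ker ∂_1 − rank ∂_2 = (30 − 9) − 20 = 1, and ∂_2 has invariant factor 2 > 1, so H_1 = Z × Z/2.
  H_2: rank ker ∂_2 − rank ∂_3 = (20 − 20) − 0 = 0, and there is no ∂_3, so H_2 = 0.

As a check, the Euler characteristic is 10 − 30 + 20 = 0, which agrees with 1 − 1 + 0 = 0.

H_0 ≅ Z,  H_1 ≅ Z × Z/2,  H_2 = 0.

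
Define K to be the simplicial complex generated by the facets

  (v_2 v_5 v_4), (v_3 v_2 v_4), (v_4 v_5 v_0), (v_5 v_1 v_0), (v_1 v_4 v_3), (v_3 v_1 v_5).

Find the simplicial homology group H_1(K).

Order the vertices as v_0 < v_1 < v_2 < v_3 < v_4 < v_5. Listing each simplex with vertices in this order, K has dimension 2 with simplices:

  0-simplices (6): [v_0], [v_1], [v_2], [v_3], [v_4], [v_5]
  1-simplices (12): [v_0,v_1], [v_0,v_4], [v_0,v_5], [v_1,v_3], [v_1,v_4], [v_1,v_5], [v_2,v_3], [v_2,v_4], [v_2,v_5], [v_3,v_4], [v_3,v_5], [v_4,v_5]
  2-simplices (6): [v_0,v_1,v_5], [v_0,v_4,v_5], [v_1,v_3,v_4], [v_1,v_3,v_5], [v_2,v_3,v_4], [v_2,v_4,v_5]

Hence C_0 ≅ Z^6, C_1 ≅ Z^12, C_2 ≅ Z^6.

∂_1: C_1 → C_0 is given by ∂[p,q] = [q] − [p]. For instance
  ∂[v_4,v_5] = [v_5] − [v_4].
As a 6×12 matrix over Z this has rank 5, with invariant factors (1,1,1,1,1).

Boundary ∂_2: C_2 → C_1 acts by ∂[p,q,r] = [q,r] − [p,r] + [p,q]. For instance
  ∂[v_1,v_3,v_4] = [v_3,v_4] − [v_1,v_4] + [v_1,v_3],
  ∂[v_2,v_4,v_5] = [v_4,v_5] − [v_2,v_5] + [v_2,v_4].
This gives a 12×6 integer matrix of rank 6; reducing to Smith normal form yields diagonal entries (1,1,1,1,1,1).

Computing H_k = (kernel of ∂_k) / (image of ∂_{k+1}):

  H_1: rank ker ∂_1 − rank ∂_2 = (12 − 5) − 6 = 1, and the invariant factors of ∂_2 are all 1, so H_1 ≅ Z.

H_1 ≅ Z.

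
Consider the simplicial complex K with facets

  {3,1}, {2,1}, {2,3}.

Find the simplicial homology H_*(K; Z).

H_0 ≅ Z,  H_1 ≅ Z.

Fix the vertex order 1 < 2 < 3 and write every simplex with vertices in increasing order. Then dim K = 1 and the simplices of K are:

  0-simplices (3): [1], [2], [3]
  1-simplices (3): [1,2], [1,3], [2,3]

Hence C_0 ≅ Z^3, C_1 ≅ Z^3.

Boundary ∂_1: C_1 → C_0 maps an edge to its endpoints' difference, ∂[p,q] = q − p. For instance
  ∂[2,3] = [3] − [2].
This gives a 3×3 integer matrix of rank 2; reducing to Smith normal form yields diagonal entries (1,1).

Computing H_k = (kernel of ∂_k) / (image of ∂_{k+1}):

  H_0: rank C_0 − rank ∂_1 = 3 − 2 = 1, and the invariant factors of ∂_1 are all 1, so H_0 = Z.
  H_1: rank ker ∂_1 − rank ∂_2 = (3 − 2) − 0 = 1, and there is no ∂_2, so H_1 = Z.

As a check, the Euler characteristic is 3 − 3 = 0, which agrees with 1 − 1 = 0.
(K is a triangulation of the circle S^1.)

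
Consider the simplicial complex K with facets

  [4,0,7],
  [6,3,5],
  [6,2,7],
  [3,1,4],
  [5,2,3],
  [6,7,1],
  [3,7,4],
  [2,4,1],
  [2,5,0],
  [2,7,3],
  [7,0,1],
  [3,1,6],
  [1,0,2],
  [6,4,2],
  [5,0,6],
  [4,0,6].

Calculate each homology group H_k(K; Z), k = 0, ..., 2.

Fix the vertex order 0 < 1 < 2 < 3 < 4 < 5 < 6 < 7 and write every simplex with vertices in increasing order. Then dim K = 2 and the simplices of K are:

  0-simplices (8): [0], [1], [2], [3], [4], [5], [6], [7]
  1-simplices (24): (24 of them)
  2-simplices (16): [0,1,2], [0,1,7], [0,2,5], [0,4,6], [0,4,7], [0,5,6], [1,2,4], [1,3,4], [1,3,6], [1,6,7], [2,3,5], [2,3,7], [2,4,6], [2,6,7], [3,4,7], [3,5,6]

so the chain groups are C_0 ≅ Z^8, C_1 ≅ Z^24, C_2 ≅ Z^16.

Boundary ∂_1: C_1 → C_0 is given by ∂[p,q] = [q] − [p].
As a 8×24 matrix over Z this has rank 7, with invariant factors (1,1,1,1,1,1,1).

The boundary map ∂_2: C_2 → C_1 acts by ∂[p,q,r] = [q,r] − [p,r] + [p,q]. For instance
  ∂[1,2,4] = [2,4] − [1,4] + [1,2],
  ∂[0,5,6] = [5,6] − [0,6] + [0,5].
This gives a 24×16 integer matrix of rank 15; reducing to Smith normal form yields diagonal entries (1,1,1,1,1,1,1,1,1,1,1,1,1,1,1).

From H_k ≅ ker(∂_k) / im(∂_{k+1}) we obtain:

  H_0: rank C_0 − rank ∂_1 = 8 − 7 = 1, and the invariant factors of ∂_1 are all 1, so H_0 = Z.
  H_1: rank ker ∂_1 − rank ∂_2 = (24 − 7) − 15 = 2, and the invariant factors of ∂_2 are all 1, so H_1 = Z^2.
  H_2: rank ker ∂_2 − rank ∂_3 = (16 − 15) − 0 = 1, and there is no ∂_3, so H_2 = Z.

H_0 = Z,  H_1 = Z^2,  H_2 = Z.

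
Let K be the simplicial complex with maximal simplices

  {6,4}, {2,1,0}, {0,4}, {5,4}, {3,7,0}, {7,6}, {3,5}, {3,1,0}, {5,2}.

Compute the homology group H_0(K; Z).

Fix the vertex order 0 < 1 < 2 < 3 < 4 < 5 < 6 < 7 and write every simplex with vertices in increasing order. Then dim K = 2 and the simplices of K are:

  0-simplices (8): [0], [1], [2], [3], [4], [5], [6], [7]
  1-simplices (13): [0,1], [0,2], [0,3], [0,4], [0,7], [1,2], [1,3], [2,5], [3,5], [3,7], [4,5], [4,6], [6,7]
  2-simplices (3): [0,1,2], [0,1,3], [0,3,7]

Hence C_0 ≅ Z^8, C_1 ≅ Z^13, C_2 ≅ Z^3.

Boundary ∂_1: C_1 → C_0 is given by ∂[p,q] = [q] − [p]. For instance
  ∂[2,5] = [5] − [2].
This gives a 8×13 integer matrix of rank 7; reducing to Smith normal form yields diagonal entries (1,1,1,1,1,1,1).

Boundary ∂_2: C_2 → C_1 sends each 2-simplex [p,q,r] to [q,r] − [p,r] + [p,q]. For instance
  ∂[0,3,7] = [3,7] − [0,7] + [0,3],
  ∂[0,1,3] = [1,3] − [0,3] + [0,1].
The 13×3 boundary matrix has rank 3 and Smith normal form diag(1,1,1).

From H_k ≅ ker(∂_k) / im(∂_{k+1}) we obtain:

  H_0: rank C_0 − rank ∂_1 = 8 − 7 = 1, and the invariant factors of ∂_1 are all 1, so H_0 = Z.

H_0 = Z.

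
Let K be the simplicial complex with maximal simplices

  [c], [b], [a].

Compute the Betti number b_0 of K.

b_0 = 3.

K has 3 vertices.
rank ∂_0 = 0, rank ∂_1 = 0 ⇒ b_0 = 3 − 0 − 0 = 3. So H_0 = Z^3.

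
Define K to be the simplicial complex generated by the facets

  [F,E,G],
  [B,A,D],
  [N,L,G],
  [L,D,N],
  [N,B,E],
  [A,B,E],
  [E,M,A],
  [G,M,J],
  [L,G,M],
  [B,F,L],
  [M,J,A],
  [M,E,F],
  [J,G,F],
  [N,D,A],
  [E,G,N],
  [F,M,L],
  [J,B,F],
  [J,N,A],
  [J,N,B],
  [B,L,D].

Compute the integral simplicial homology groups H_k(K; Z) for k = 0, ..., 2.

We work with the vertex ordering A < B < D < E < F < G < J < L < M < N. The simplices of K, each written with vertices in increasing order, are:

  0-simplices (10): A, B, D, E, F, G, J, L, M, N
  1-simplices (30): AB, AD, AE, AJ, AM, AN, BD, BE, BF, BJ, BL, BN, DL, DN, EF, EG, EM, EN, FG, FJ, FL, FM, GJ, GL, GM, GN, JM, JN, LM, LN
  2-simplices (20): ABD, ABE, ADN, AEM, AJM, AJN, BDL, BEN, BFJ, BFL, BJN, DLN, EFG, EFM, EGN, FGJ, FLM, GJM, GLM, GLN

giving chain groups C_0 ≅ Z^10, C_1 ≅ Z^30, C_2 ≅ Z^20.

∂_1: C_1 → C_0 maps an edge to its endpoints' difference, ∂[p,q] = q − p. For instance
  ∂DL = L − D.
The resulting 10×30 matrix has rank 9, and its Smith normal form has invariant factors (1,1,1,1,1,1,1,1,1).

∂_2: C_2 → C_1 maps a triangle to the signed sum of its edges. For instance
  ∂FGJ = GJ − FJ + FG,
  ∂BJN = JN − BN + BJ.
This gives a 30×20 integer matrix of rank 20; reducing to Smith normal form yields diagonal entries (1,1,1,1,1,1,1,1,1,1,1,1,1,1,1,1,1,1,1,2).

From H_k ≅ ker(∂_k) / im(∂_{k+1}) we obtain:

  H_0: rank C_0 − rank ∂_1 = 10 − 9 = 1, and the invariant factors of ∂_1 are all 1, so H_0 ≅ Z.
  H_1: rank ker ∂_1 − rank ∂_2 = (30 − 9) − 20 = 1, and ∂_2 has invariant factor 2 > 1, so H_1 ≅ Z × Z/2.
  H_2: rank ker ∂_2 − rank ∂_3 = (20 − 20) − 0 = 0, and there is no ∂_3, so H_2 ≅ 0.

As a check, the Euler characteristic is 10 − 30 + 20 = 0, which agrees with 1 − 1 + 0 = 0.
(K is a triangulation of the Klein bottle.)

H_0 = Z,  H_1 = Z × Z/2,  H_2 = 0.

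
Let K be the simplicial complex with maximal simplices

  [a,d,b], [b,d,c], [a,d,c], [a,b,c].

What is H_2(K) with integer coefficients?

We work with the vertex ordering a < b < c < d. The simplices of K, each written with vertices in increasing order, are:

  0-simplices (4): a, b, c, d
  1-simplices (6): ab, ac, ad, bc, bd, cd
  2-simplices (4): abc, abd, acd, bcd

Hence C_0 ≅ Z^4, C_1 ≅ Z^6, C_2 ≅ Z^4.

The boundary map ∂_1: C_1 → C_0 sends each edge [p,q] (with p < q) to q − p. For instance
  ∂ab = b − a.
As a 4×6 matrix over Z this has rank 3, with invariant factors (1,1,1).

∂_2: C_2 → C_1 maps a triangle to the signed sum of its edges. For instance
  ∂bcd = cd − bd + bc,
  ∂abc = bc − ac + ab.
This gives a 6×4 integer matrix of rank 3; reducing to Smith normal form yields diagonal entries (1,1,1).

From H_k ≅ ker(∂_k) / im(∂_{k+1}) we obtain:

  H_2: rank ker ∂_2 − rank ∂_3 = (4 − 3) − 0 = 1, and there is no ∂_3, so H_2 ≅ Z.

H_2 = Z.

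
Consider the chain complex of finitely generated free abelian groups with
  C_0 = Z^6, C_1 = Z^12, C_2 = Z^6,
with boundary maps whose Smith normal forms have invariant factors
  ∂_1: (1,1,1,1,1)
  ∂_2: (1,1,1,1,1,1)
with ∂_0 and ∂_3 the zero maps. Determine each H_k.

H_0 = Z,  H_1 = Z,  H_2 = 0.

H_0: b_0 = 6 − 0 − 5 = 1; torsion from ∂_1 factors > 1: none. So H_0 = Z.
H_1: b_1 = 12 − 5 − 6 = 1; torsion from ∂_2 factors > 1: none. So H_1 = Z.
H_2: b_2 = 6 − 6 − 0 = 0; torsion from ∂_3 factors > 1: none. So H_2 = 0.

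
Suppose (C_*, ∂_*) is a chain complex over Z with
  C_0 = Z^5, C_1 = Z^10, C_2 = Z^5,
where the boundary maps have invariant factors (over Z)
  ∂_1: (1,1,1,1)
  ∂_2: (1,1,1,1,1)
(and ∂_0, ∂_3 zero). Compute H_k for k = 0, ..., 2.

H_0: b_0 = 5 − 0 − 4 = 1; torsion from ∂_1 factors > 1: none. So H_0 ≅ Z.
H_1: b_1 = 10 − 4 − 5 = 1; torsion from ∂_2 factors > 1: none. So H_1 ≅ Z.
H_2: b_2 = 5 − 5 − 0 = 0; torsion from ∂_3 factors > 1: none. So H_2 ≅ 0.

H_0 ≅ Z,  H_1 ≅ Z,  H_2 = 0.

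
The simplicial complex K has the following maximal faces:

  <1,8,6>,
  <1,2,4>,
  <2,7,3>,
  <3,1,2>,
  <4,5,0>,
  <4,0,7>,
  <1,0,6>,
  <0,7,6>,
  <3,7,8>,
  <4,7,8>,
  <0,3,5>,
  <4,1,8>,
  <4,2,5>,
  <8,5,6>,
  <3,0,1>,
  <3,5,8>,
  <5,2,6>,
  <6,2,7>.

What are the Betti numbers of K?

Order the vertices as 0 < 1 < 2 < 3 < 4 < 5 < 6 < 7 < 8. Listing each simplex with vertices in this order, K has dimension 2 with simplices:

  0-simplices (9): [0], [1], [2], [3], [4], [5], [6], [7], [8]
  1-simplices (27): (27 of them)
  2-simplices (18): [0,1,3], [0,1,6], [0,3,5], [0,4,5], [0,4,7], [0,6,7], [1,2,3], [1,2,4], [1,4,8], [1,6,8], [2,3,7], [2,4,5], [2,5,6], [2,6,7], [3,5,8], [3,7,8], [4,7,8], [5,6,8]

Hence C_0 ≅ Z^9, C_1 ≅ Z^27, C_2 ≅ Z^18.

∂_1: C_1 → C_0 maps an edge to its endpoints' difference, ∂[p,q] = q − p. For instance
  ∂[2,6] = [6] − [2].
As a 9×27 matrix over Z this has rank 8, with invariant factors (1,1,1,1,1,1,1,1).

∂_2: C_2 → C_1 maps a triangle to the signed sum of its edges. For instance
  ∂[4,7,8] = [7,8] − [4,8] + [4,7],
  ∂[5,6,8] = [6,8] − [5,8] + [5,6].
The resulting 27×18 matrix has rank 17, and its Smith normal form has invariant factors (1,1,1,1,1,1,1,1,1,1,1,1,1,1,1,1,1).

Now H_k = ker ∂_k / im ∂_{k+1}, so:

  H_0: rank C_0 − rank ∂_1 = 9 − 8 = 1, and the invariant factors of ∂_1 are all 1, so H_0 ≅ Z.
  H_1: rank ker ∂_1 − rank ∂_2 = (27 − 8) − 17 = 2, and the invariant factors of ∂_2 are all 1, so H_1 ≅ Z^2.
  H_2: rank ker ∂_2 − rank ∂_3 = (18 − 17) − 0 = 1, and there is no ∂_3, so H_2 ≅ Z.

(K is a triangulation of the torus T^2.)

Hence the Betti numbers are b_0 = 1, b_1 = 2, b_2 = 1.

b_0 = 1, b_1 = 2, b_2 = 1.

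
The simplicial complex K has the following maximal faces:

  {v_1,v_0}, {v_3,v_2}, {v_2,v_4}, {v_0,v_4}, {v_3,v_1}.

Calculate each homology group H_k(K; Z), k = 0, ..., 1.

H_0 = Z,  H_1 = Z.

Fix the vertex order v_0 < v_1 < v_2 < v_3 < v_4 and write every simplex with vertices in increasing order. Then dim K = 1 and the simplices of K are:

  0-simplices (5): [v_0], [v_1], [v_2], [v_3], [v_4]
  1-simplices (5): [v_0,v_1], [v_0,v_4], [v_1,v_3], [v_2,v_3], [v_2,v_4]

so the chain groups are C_0 ≅ Z^5, C_1 ≅ Z^5.

∂_1: C_1 → C_0 sends each edge [p,q] (with p < q) to q − p. For instance
  ∂[v_1,v_3] = [v_3] − [v_1].
This gives a 5×5 integer matrix of rank 4; reducing to Smith normal form yields diagonal entries (1,1,1,1).

Reading off H_k = ker ∂_k / im ∂_{k+1}:

  H_0: rank C_0 − rank ∂_1 = 5 − 4 = 1, and the invariant factors of ∂_1 are all 1, so H_0 = Z.
  H_1: rank ker ∂_1 − rank ∂_2 = (5 − 4) − 0 = 1, and there is no ∂_2, so H_1 = Z.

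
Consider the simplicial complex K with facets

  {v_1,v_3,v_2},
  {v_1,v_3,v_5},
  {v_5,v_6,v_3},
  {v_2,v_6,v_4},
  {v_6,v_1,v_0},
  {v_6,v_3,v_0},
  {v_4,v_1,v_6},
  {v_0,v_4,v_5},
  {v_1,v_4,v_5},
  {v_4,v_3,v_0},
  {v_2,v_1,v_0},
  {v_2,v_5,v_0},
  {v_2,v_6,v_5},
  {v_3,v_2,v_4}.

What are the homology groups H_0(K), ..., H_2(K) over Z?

H_0 = Z,  H_1 = Z^2,  H_2 = Z.

Take the total order v_0 < v_1 < v_2 < v_3 < v_4 < v_5 < v_6 on the vertex set. Then K (dimension 2) consists of the simplices:

  0-simplices (7): [v_0], [v_1], [v_2], [v_3], [v_4], [v_5], [v_6]
  1-simplices (21): (21 of them)
  2-simplices (14): (14 of them)

so the chain groups are C_0 ≅ Z^7, C_1 ≅ Z^21, C_2 ≅ Z^14.

The boundary map ∂_1: C_1 → C_0 maps an edge to its endpoints' difference, ∂[p,q] = q − p.
The 7×21 boundary matrix has rank 6 and Smith normal form diag(1,1,1,1,1,1).

∂_2: C_2 → C_1 maps a triangle to the signed sum of its edges. For instance
  ∂[v_0,v_3,v_4] = [v_3,v_4] − [v_0,v_4] + [v_0,v_3],
  ∂[v_0,v_1,v_2] = [v_1,v_2] − [v_0,v_2] + [v_0,v_1].
The resulting 21×14 matrix has rank 13, and its Smith normal form has invariant factors (1,1,1,1,1,1,1,1,1,1,1,1,1).

Reading off H_k = ker ∂_k / im ∂_{k+1}:

  H_0: rank C_0 − rank ∂_1 = 7 − 6 = 1, and the invariant factors of ∂_1 are all 1, so H_0 = Z.
  H_1: rank ker ∂_1 − rank ∂_2 = (21 − 6) − 13 = 2, and the invariant factors of ∂_2 are all 1, so H_1 = Z^2.
  H_2: rank ker ∂_2 − rank ∂_3 = (14 − 13) − 0 = 1, and there is no ∂_3, so H_2 = Z.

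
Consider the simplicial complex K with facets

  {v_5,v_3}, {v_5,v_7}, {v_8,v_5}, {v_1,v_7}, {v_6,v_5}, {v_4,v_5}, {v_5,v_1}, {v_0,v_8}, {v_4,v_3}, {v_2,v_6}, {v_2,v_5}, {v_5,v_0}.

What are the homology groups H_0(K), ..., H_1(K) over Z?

H_0 ≅ Z,  H_1 ≅ Z^4.

We work with the vertex ordering v_0 < v_1 < v_2 < v_3 < v_4 < v_5 < v_6 < v_7 < v_8. The simplices of K, each written with vertices in increasing order, are:

  0-simplices (9): [v_0], [v_1], [v_2], [v_3], [v_4], [v_5], [v_6], [v_7], [v_8]
  1-simplices (12): [v_0,v_5], [v_0,v_8], [v_1,v_5], [v_1,v_7], [v_2,v_5], [v_2,v_6], [v_3,v_4], [v_3,v_5], [v_4,v_5], [v_5,v_6], [v_5,v_7], [v_5,v_8]

so the chain groups are C_0 ≅ Z^9, C_1 ≅ Z^12.

Boundary ∂_1: C_1 → C_0 sends each edge [p,q] (with p < q) to q − p.
The resulting 9×12 matrix has rank 8, and its Smith normal form has invariant factors (1,1,1,1,1,1,1,1).

Computing H_k = (kernel of ∂_k) / (image of ∂_{k+1}):

  H_0: rank C_0 − rank ∂_1 = 9 − 8 = 1, and the invariant factors of ∂_1 are all 1, so H_0 ≅ Z.
  H_1: rank ker ∂_1 − rank ∂_2 = (12 − 8) − 0 = 4, and there is no ∂_2, so H_1 ≅ Z^4.

As a check, the Euler characteristic is 9 − 12 = -3, which agrees with 1 − 4 = -3.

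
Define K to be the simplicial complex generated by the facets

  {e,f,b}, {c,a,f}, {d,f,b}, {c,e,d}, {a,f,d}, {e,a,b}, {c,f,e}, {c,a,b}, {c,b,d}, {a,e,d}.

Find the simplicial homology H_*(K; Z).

H_0 ≅ Z,  H_1 ≅ Z/2Z,  H_2 = 0.

Order the vertices as a < b < c < d < e < f. Listing each simplex with vertices in this order, K has dimension 2 with simplices:

  0-simplices (6): a, b, c, d, e, f
  1-simplices (15): ab, ac, ad, ae, af, bc, bd, be, bf, cd, ce, cf, de, df, ef
  2-simplices (10): abc, abe, acf, ade, adf, bcd, bdf, bef, cde, cef

so the chain groups are C_0 ≅ Z^6, C_1 ≅ Z^15, C_2 ≅ Z^10.

Boundary ∂_1: C_1 → C_0 maps an edge to its endpoints' difference, ∂[p,q] = q − p.
This gives a 6×15 integer matrix of rank 5; reducing to Smith normal form yields diagonal entries (1,1,1,1,1).

∂_2: C_2 → C_1 acts by ∂[p,q,r] = [q,r] − [p,r] + [p,q]. For instance
  ∂ade = de − ae + ad,
  ∂acf = cf − af + ac.
The resulting 15×10 matrix has rank 10, and its Smith normal form has invariant factors (1,1,1,1,1,1,1,1,1,2).

Computing H_k = (kernel of ∂_k) / (image of ∂_{k+1}):

  H_0: rank C_0 − rank ∂_1 = 6 − 5 = 1, and the invariant factors of ∂_1 are all 1, so H_0 = Z.
  H_1: rank ker ∂_1 − rank ∂_2 = (15 − 5) − 10 = 0, and ∂_2 has invariant factor 2 > 1, so H_1 = Z/2Z.
  H_2: rank ker ∂_2 − rank ∂_3 = (10 − 10) − 0 = 0, and there is no ∂_3, so H_2 = 0.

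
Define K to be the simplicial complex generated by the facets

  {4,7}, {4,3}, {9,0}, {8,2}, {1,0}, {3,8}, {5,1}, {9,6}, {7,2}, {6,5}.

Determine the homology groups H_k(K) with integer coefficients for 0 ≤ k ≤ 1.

We work with the vertex ordering 0 < 1 < 2 < 3 < 4 < 5 < 6 < 7 < 8 < 9. The simplices of K, each written with vertices in increasing order, are:

  0-simplices (10): [0], [1], [2], [3], [4], [5], [6], [7], [8], [9]
  1-simplices (10): [0,1], [0,9], [1,5], [2,7], [2,8], [3,4], [3,8], [4,7], [5,6], [6,9]

so the chain groups are C_0 ≅ Z^10, C_1 ≅ Z^10.

Boundary ∂_1: C_1 → C_0 is given by ∂[p,q] = [q] − [p]. For instance
  ∂[4,7] = [7] − [4].
As a 10×10 matrix over Z this has rank 8, with invariant factors (1,1,1,1,1,1,1,1).

From H_k ≅ ker(∂_k) / im(∂_{k+1}) we obtain:

  H_0: rank C_0 − rank ∂_1 = 10 − 8 = 2, and the invariant factors of ∂_1 are all 1, so H_0 = Z^2.
  H_1: rank ker ∂_1 − rank ∂_2 = (10 − 8) − 0 = 2, and there is no ∂_2, so H_1 = Z^2.

(K is a triangulation of the disjoint union of the circle S^1 and the circle S^1.)

H_0 = Z^2,  H_1 = Z^2.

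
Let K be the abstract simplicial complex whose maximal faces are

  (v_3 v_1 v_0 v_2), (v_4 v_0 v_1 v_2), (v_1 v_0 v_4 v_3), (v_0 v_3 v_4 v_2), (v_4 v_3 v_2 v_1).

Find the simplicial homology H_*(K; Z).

H_0 ≅ Z,  H_1 = 0,  H_2 = 0,  H_3 ≅ Z.

Fix the vertex order v_0 < v_1 < v_2 < v_3 < v_4 and write every simplex with vertices in increasing order. Then dim K = 3 and the simplices of K are:

  0-simplices (5): [v_0], [v_1], [v_2], [v_3], [v_4]
  1-simplices (10): [v_0,v_1], [v_0,v_2], [v_0,v_3], [v_0,v_4], [v_1,v_2], [v_1,v_3], [v_1,v_4], [v_2,v_3], [v_2,v_4], [v_3,v_4]
  2-simplices (10): [v_0,v_1,v_2], [v_0,v_1,v_3], [v_0,v_1,v_4], [v_0,v_2,v_3], [v_0,v_2,v_4], [v_0,v_3,v_4], [v_1,v_2,v_3], [v_1,v_2,v_4], [v_1,v_3,v_4], [v_2,v_3,v_4]
  3-simplices (5): [v_0,v_1,v_2,v_3], [v_0,v_1,v_2,v_4], [v_0,v_1,v_3,v_4], [v_0,v_2,v_3,v_4], [v_1,v_2,v_3,v_4]

Hence C_0 ≅ Z^5, C_1 ≅ Z^10, C_2 ≅ Z^10, C_3 ≅ Z^5.

The boundary map ∂_1: C_1 → C_0 is given by ∂[p,q] = [q] − [p].
This gives a 5×10 integer matrix of rank 4; reducing to Smith normal form yields diagonal entries (1,1,1,1).

∂_2: C_2 → C_1 sends each 2-simplex [p,q,r] to [q,r] − [p,r] + [p,q]. For instance
  ∂[v_1,v_2,v_3] = [v_2,v_3] − [v_1,v_3] + [v_1,v_2],
  ∂[v_1,v_3,v_4] = [v_3,v_4] − [v_1,v_4] + [v_1,v_3].
This gives a 10×10 integer matrix of rank 6; reducing to Smith normal form yields diagonal entries (1,1,1,1,1,1).

∂_3: C_3 → C_2 sends each 3-simplex σ to the alternating sum Σ_i (−1)^i (σ with its i-th vertex removed). For instance
  ∂[v_0,v_1,v_2,v_4] = [v_1,v_2,v_4] − [v_0,v_2,v_4] + [v_0,v_1,v_4] − [v_0,v_1,v_2],
  ∂[v_1,v_2,v_3,v_4] = [v_2,v_3,v_4] − [v_1,v_3,v_4] + [v_1,v_2,v_4] − [v_1,v_2,v_3].
The 10×5 boundary matrix has rank 4 and Smith normal form diag(1,1,1,1).

Now H_k = ker ∂_k / im ∂_{k+1}, so:

  H_0: rank C_0 − rank ∂_1 = 5 − 4 = 1, and the invariant factors of ∂_1 are all 1, so H_0 ≅ Z.
  H_1: rank ker ∂_1 − rank ∂_2 = (10 − 4) − 6 = 0, and the invariant factors of ∂_2 are all 1, so H_1 ≅ 0.
  H_2: rank ker ∂_2 − rank ∂_3 = (10 − 6) − 4 = 0, and the invariant factors of ∂_3 are all 1, so H_2 ≅ 0.
  H_3: rank ker ∂_3 − rank ∂_4 = (5 − 4) − 0 = 1, and there is no ∂_4, so H_3 ≅ Z.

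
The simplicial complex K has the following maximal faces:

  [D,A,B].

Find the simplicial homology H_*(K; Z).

Take the total order A < B < D on the vertex set. Then K (dimension 2) consists of the simplices:

  0-simplices (3): A, B, D
  1-simplices (3): AB, AD, BD
  2-simplices (1): ABD

Hence C_0 ≅ Z^3, C_1 ≅ Z^3, C_2 ≅ Z^1.

∂_1: C_1 → C_0 maps an edge to its endpoints' difference, ∂[p,q] = q − p. For instance
  ∂AB = B − A.
This gives a 3×3 integer matrix of rank 2; reducing to Smith normal form yields diagonal entries (1,1).

∂_2: C_2 → C_1 maps a triangle to the signed sum of its edges. For instance
  ∂ABD = BD − AD + AB.
As a 3×1 matrix over Z this has rank 1, with invariant factors (1).

Computing H_k = (kernel of ∂_k) / (image of ∂_{k+1}):

  H_0: rank C_0 − rank ∂_1 = 3 − 2 = 1, and the invariant factors of ∂_1 are all 1, so H_0 = Z.
  H_1: rank ker ∂_1 − rank ∂_2 = (3 − 2) − 1 = 0, and the invariant factors of ∂_2 are all 1, so H_1 = 0.
  H_2: rank ker ∂_2 − rank ∂_3 = (1 − 1) − 0 = 0, and there is no ∂_3, so H_2 = 0.

As a check, the Euler characteristic is 3 − 3 + 1 = 1, which agrees with 1 − 0 + 0 = 1.

H_0 = Z,  H_1 = 0,  H_2 = 0.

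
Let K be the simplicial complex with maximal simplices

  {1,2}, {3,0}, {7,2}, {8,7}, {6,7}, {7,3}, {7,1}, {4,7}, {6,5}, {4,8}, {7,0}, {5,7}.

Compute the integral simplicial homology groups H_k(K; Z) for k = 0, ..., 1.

H_0 = Z,  H_1 = Z^4.

Order the vertices as 0 < 1 < 2 < 3 < 4 < 5 < 6 < 7 < 8. Listing each simplex with vertices in this order, K has dimension 1 with simplices:

  0-simplices (9): [0], [1], [2], [3], [4], [5], [6], [7], [8]
  1-simplices (12): [0,3], [0,7], [1,2], [1,7], [2,7], [3,7], [4,7], [4,8], [5,6], [5,7], [6,7], [7,8]

so the chain groups are C_0 ≅ Z^9, C_1 ≅ Z^12.

∂_1: C_1 → C_0 sends each edge [p,q] (with p < q) to q − p. For instance
  ∂[6,7] = [7] − [6].
The 9×12 boundary matrix has rank 8 and Smith normal form diag(1,1,1,1,1,1,1,1).

From H_k ≅ ker(∂_k) / im(∂_{k+1}) we obtain:

  H_0: rank C_0 − rank ∂_1 = 9 − 8 = 1, and the invariant factors of ∂_1 are all 1, so H_0 ≅ Z.
  H_1: rank ker ∂_1 − rank ∂_2 = (12 − 8) − 0 = 4, and there is no ∂_2, so H_1 ≅ Z^4.

As a check, the Euler characteristic is 9 − 12 = -3, which agrees with 1 − 4 = -3.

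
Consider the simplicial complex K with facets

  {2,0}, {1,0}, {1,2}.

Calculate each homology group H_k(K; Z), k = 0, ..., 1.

K has 3 vertices, 3 edges.
rank ∂_0 = 0, rank ∂_1 = 2 ⇒ b_0 = 3 − 0 − 2 = 1; all invariant factors of ∂_1 are 1 so no torsion. So H_0 ≅ Z.
rank ∂_1 = 2, rank ∂_2 = 0 ⇒ b_1 = 3 − 2 − 0 = 1. So H_1 ≅ Z.

H_0 = Z,  H_1 = Z.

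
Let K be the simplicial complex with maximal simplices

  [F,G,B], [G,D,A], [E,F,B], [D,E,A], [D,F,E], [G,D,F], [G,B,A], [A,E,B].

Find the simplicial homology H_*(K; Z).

H_0 ≅ Z,  H_1 = 0,  H_2 ≅ Z.

Fix the vertex order A < B < D < E < F < G and write every simplex with vertices in increasing order. Then dim K = 2 and the simplices of K are:

  0-simplices (6): A, B, D, E, F, G
  1-simplices (12): AB, AD, AE, AG, BE, BF, BG, DE, DF, DG, EF, FG
  2-simplices (8): ABE, ABG, ADE, ADG, BEF, BFG, DEF, DFG

giving chain groups C_0 ≅ Z^6, C_1 ≅ Z^12, C_2 ≅ Z^8.

∂_1: C_1 → C_0 sends each edge [p,q] (with p < q) to q − p.
The 6×12 boundary matrix has rank 5 and Smith normal form diag(1,1,1,1,1).

Boundary ∂_2: C_2 → C_1 sends each 2-simplex [p,q,r] to [q,r] − [p,r] + [p,q]. For instance
  ∂DEF = EF − DF + DE,
  ∂ADG = DG − AG + AD.
This gives a 12×8 integer matrix of rank 7; reducing to Smith normal form yields diagonal entries (1,1,1,1,1,1,1).

Reading off H_k = ker ∂_k / im ∂_{k+1}:

  H_0: rank C_0 − rank ∂_1 = 6 − 5 = 1, and the invariant factors of ∂_1 are all 1, so H_0 = Z.
  H_1: rank ker ∂_1 − rank ∂_2 = (12 − 5) − 7 = 0, and the invariant factors of ∂_2 are all 1, so H_1 = 0.
  H_2: rank ker ∂_2 − rank ∂_3 = (8 − 7) − 0 = 1, and there is no ∂_3, so H_2 = Z.

As a check, the Euler characteristic is 6 − 12 + 8 = 2, which agrees with 1 − 0 + 1 = 2.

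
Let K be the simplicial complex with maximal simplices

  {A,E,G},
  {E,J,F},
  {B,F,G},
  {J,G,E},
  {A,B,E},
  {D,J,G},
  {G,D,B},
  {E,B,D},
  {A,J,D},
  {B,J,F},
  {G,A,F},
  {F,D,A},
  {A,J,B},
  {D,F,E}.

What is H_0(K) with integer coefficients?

Order the vertices as A < B < D < E < F < G < J. Listing each simplex with vertices in this order, K has dimension 2 with simplices:

  0-simplices (7): A, B, D, E, F, G, J
  1-simplices (21): AB, AD, AE, AF, AG, AJ, BD, BE, BF, BG, BJ, DE, DF, DG, DJ, EF, EG, EJ, FG, FJ, GJ
  2-simplices (14): ABE, ABJ, ADF, ADJ, AEG, AFG, BDE, BDG, BFG, BFJ, DEF, DGJ, EFJ, EGJ

so the chain groups are C_0 ≅ Z^7, C_1 ≅ Z^21, C_2 ≅ Z^14.

The boundary map ∂_1: C_1 → C_0 maps an edge to its endpoints' difference, ∂[p,q] = q − p.
As a 7×21 matrix over Z this has rank 6, with invariant factors (1,1,1,1,1,1).

∂_2: C_2 → C_1 acts by ∂[p,q,r] = [q,r] − [p,r] + [p,q]. For instance
  ∂EGJ = GJ − EJ + EG,
  ∂AFG = FG − AG + AF.
This gives a 21×14 integer matrix of rank 13; reducing to Smith normal form yields diagonal entries (1,1,1,1,1,1,1,1,1,1,1,1,1).

Reading off H_k = ker ∂_k / im ∂_{k+1}:

  H_0: rank C_0 − rank ∂_1 = 7 − 6 = 1, and the invariant factors of ∂_1 are all 1, so H_0 = Z.

H_0 = Z.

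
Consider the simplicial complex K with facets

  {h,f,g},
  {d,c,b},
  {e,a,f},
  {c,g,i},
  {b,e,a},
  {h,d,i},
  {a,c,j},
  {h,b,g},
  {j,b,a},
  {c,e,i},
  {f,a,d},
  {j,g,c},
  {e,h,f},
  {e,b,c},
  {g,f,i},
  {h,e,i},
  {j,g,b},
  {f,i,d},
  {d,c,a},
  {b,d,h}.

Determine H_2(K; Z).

H_2 = 0.

Take the total order a < b < c < d < e < f < g < h < i < j on the vertex set. Then K (dimension 2) consists of the simplices:

  0-simplices (10): a, b, c, d, e, f, g, h, i, j
  1-simplices (30): ab, ac, ad, ae, af, aj, bc, bd, be, bg, bh, bj, cd, ce, cg, ci, cj, df, dh, di, ef, eh, ei, fg, fh, fi, gh, gi, gj, hi
  2-simplices (20): abe, abj, acd, acj, adf, aef, bcd, bce, bdh, bgh, bgj, cei, cgi, cgj, dfi, dhi, efh, ehi, fgh, fgi

so the chain groups are C_0 ≅ Z^10, C_1 ≅ Z^30, C_2 ≅ Z^20.

The boundary map ∂_1: C_1 → C_0 maps an edge to its endpoints' difference, ∂[p,q] = q − p.
The resulting 10×30 matrix has rank 9, and its Smith normal form has invariant factors (1,1,1,1,1,1,1,1,1).

∂_2: C_2 → C_1 maps a triangle to the signed sum of its edges. For instance
  ∂bcd = cd − bd + bc,
  ∂aef = ef − af + ae.
As a 30×20 matrix over Z this has rank 20, with invariant factors (1,1,1,1,1,1,1,1,1,1,1,1,1,1,1,1,1,1,1,2).

Computing H_k = (kernel of ∂_k) / (image of ∂_{k+1}):

  H_2: rank ker ∂_2 − rank ∂_3 = (20 − 20) − 0 = 0, and there is no ∂_3, so H_2 = 0.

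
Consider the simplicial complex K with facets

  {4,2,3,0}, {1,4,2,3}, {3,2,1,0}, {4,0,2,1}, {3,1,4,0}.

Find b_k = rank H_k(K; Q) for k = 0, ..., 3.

b_0 = 1, b_1 = 0, b_2 = 0, b_3 = 1.

Order the vertices as 0 < 1 < 2 < 3 < 4. Listing each simplex with vertices in this order, K has dimension 3 with simplices:

  0-simplices (5): [0], [1], [2], [3], [4]
  1-simplices (10): [0,1], [0,2], [0,3], [0,4], [1,2], [1,3], [1,4], [2,3], [2,4], [3,4]
  2-simplices (10): [0,1,2], [0,1,3], [0,1,4], [0,2,3], [0,2,4], [0,3,4], [1,2,3], [1,2,4], [1,3,4], [2,3,4]
  3-simplices (5): [0,1,2,3], [0,1,2,4], [0,1,3,4], [0,2,3,4], [1,2,3,4]

so the chain groups are C_0 ≅ Z^5, C_1 ≅ Z^10, C_2 ≅ Z^10, C_3 ≅ Z^5.

∂_1: C_1 → C_0 maps an edge to its endpoints' difference, ∂[p,q] = q − p. For instance
  ∂[1,3] = [3] − [1].
The 5×10 boundary matrix has rank 4 and Smith normal form diag(1,1,1,1).

Boundary ∂_2: C_2 → C_1 maps a triangle to the signed sum of its edges. For instance
  ∂[1,3,4] = [3,4] − [1,4] + [1,3],
  ∂[0,2,4] = [2,4] − [0,4] + [0,2].
As a 10×10 matrix over Z this has rank 6, with invariant factors (1,1,1,1,1,1).

The boundary map ∂_3: C_3 → C_2 sends each 3-simplex σ to the alternating sum Σ_i (−1)^i (σ with its i-th vertex removed). For instance
  ∂[0,1,3,4] = [1,3,4] − [0,3,4] + [0,1,4] − [0,1,3],
  ∂[0,2,3,4] = [2,3,4] − [0,3,4] + [0,2,4] − [0,2,3].
As a 10×5 matrix over Z this has rank 4, with invariant factors (1,1,1,1).

Now H_k = ker ∂_k / im ∂_{k+1}, so:

  H_0: rank C_0 − rank ∂_1 = 5 − 4 = 1, and the invariant factors of ∂_1 are all 1, so H_0 = Z.
  H_1: rank ker ∂_1 − rank ∂_2 = (10 − 4) − 6 = 0, and the invariant factors of ∂_2 are all 1, so H_1 = 0.
  H_2: rank ker ∂_2 − rank ∂_3 = (10 − 6) − 4 = 0, and the invariant factors of ∂_3 are all 1, so H_2 = 0.
  H_3: rank ker ∂_3 − rank ∂_4 = (5 − 4) − 0 = 1, and there is no ∂_4, so H_3 = Z.

Hence the Betti numbers are b_0 = 1, b_1 = 0, b_2 = 0, b_3 = 1.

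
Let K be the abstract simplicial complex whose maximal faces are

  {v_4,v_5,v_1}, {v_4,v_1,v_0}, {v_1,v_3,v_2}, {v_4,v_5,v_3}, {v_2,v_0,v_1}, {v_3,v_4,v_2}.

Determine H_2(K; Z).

Order the vertices as v_0 < v_1 < v_2 < v_3 < v_4 < v_5. Listing each simplex with vertices in this order, K has dimension 2 with simplices:

  0-simplices (6): [v_0], [v_1], [v_2], [v_3], [v_4], [v_5]
  1-simplices (12): [v_0,v_1], [v_0,v_2], [v_0,v_4], [v_1,v_2], [v_1,v_3], [v_1,v_4], [v_1,v_5], [v_2,v_3], [v_2,v_4], [v_3,v_4], [v_3,v_5], [v_4,v_5]
  2-simplices (6): [v_0,v_1,v_2], [v_0,v_1,v_4], [v_1,v_2,v_3], [v_1,v_4,v_5], [v_2,v_3,v_4], [v_3,v_4,v_5]

giving chain groups C_0 ≅ Z^6, C_1 ≅ Z^12, C_2 ≅ Z^6.

The boundary map ∂_1: C_1 → C_0 is given by ∂[p,q] = [q] − [p].
This gives a 6×12 integer matrix of rank 5; reducing to Smith normal form yields diagonal entries (1,1,1,1,1).

Boundary ∂_2: C_2 → C_1 sends each 2-simplex [p,q,r] to [q,r] − [p,r] + [p,q]. For instance
  ∂[v_0,v_1,v_4] = [v_1,v_4] − [v_0,v_4] + [v_0,v_1],
  ∂[v_2,v_3,v_4] = [v_3,v_4] − [v_2,v_4] + [v_2,v_3].
The 12×6 boundary matrix has rank 6 and Smith normal form diag(1,1,1,1,1,1).

From H_k ≅ ker(∂_k) / im(∂_{k+1}) we obtain:

  H_2: rank ker ∂_2 − rank ∂_3 = (6 − 6) − 0 = 0, and there is no ∂_3, so H_2 ≅ 0.

(K is a triangulation of the cylinder S^1 x I.)

H_2 ≅ 0.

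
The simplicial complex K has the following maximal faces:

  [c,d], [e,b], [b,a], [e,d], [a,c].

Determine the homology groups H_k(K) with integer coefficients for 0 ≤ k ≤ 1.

H_0 ≅ Z,  H_1 ≅ Z.

Take the total order a < b < c < d < e on the vertex set. Then K (dimension 1) consists of the simplices:

  0-simplices (5): a, b, c, d, e
  1-simplices (5): ab, ac, be, cd, de

giving chain groups C_0 ≅ Z^5, C_1 ≅ Z^5.

∂_1: C_1 → C_0 maps an edge to its endpoints' difference, ∂[p,q] = q − p.
The resulting 5×5 matrix has rank 4, and its Smith normal form has invariant factors (1,1,1,1).

Reading off H_k = ker ∂_k / im ∂_{k+1}:

  H_0: rank C_0 − rank ∂_1 = 5 − 4 = 1, and the invariant factors of ∂_1 are all 1, so H_0 ≅ Z.
  H_1: rank ker ∂_1 − rank ∂_2 = (5 − 4) − 0 = 1, and there is no ∂_2, so H_1 ≅ Z.

(K is a triangulation of the circle S^1.)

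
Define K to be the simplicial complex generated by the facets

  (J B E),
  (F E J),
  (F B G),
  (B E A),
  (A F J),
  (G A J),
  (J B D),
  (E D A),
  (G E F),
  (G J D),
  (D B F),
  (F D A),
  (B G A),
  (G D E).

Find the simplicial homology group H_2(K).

H_2 ≅ Z.

We work with the vertex ordering A < B < D < E < F < G < J. The simplices of K, each written with vertices in increasing order, are:

  0-simplices (7): A, B, D, E, F, G, J
  1-simplices (21): AB, AD, AE, AF, AG, AJ, BD, BE, BF, BG, BJ, DE, DF, DG, DJ, EF, EG, EJ, FG, FJ, GJ
  2-simplices (14): ABE, ABG, ADE, ADF, AFJ, AGJ, BDF, BDJ, BEJ, BFG, DEG, DGJ, EFG, EFJ

so the chain groups are C_0 ≅ Z^7, C_1 ≅ Z^21, C_2 ≅ Z^14.

The boundary map ∂_1: C_1 → C_0 maps an edge to its endpoints' difference, ∂[p,q] = q − p.
This gives a 7×21 integer matrix of rank 6; reducing to Smith normal form yields diagonal entries (1,1,1,1,1,1).

∂_2: C_2 → C_1 acts by ∂[p,q,r] = [q,r] − [p,r] + [p,q]. For instance
  ∂ABE = BE − AE + AB,
  ∂ADE = DE − AE + AD.
As a 21×14 matrix over Z this has rank 13, with invariant factors (1,1,1,1,1,1,1,1,1,1,1,1,1).

Now H_k = ker ∂_k / im ∂_{k+1}, so:

  H_2: rank ker ∂_2 − rank ∂_3 = (14 − 13) − 0 = 1, and there is no ∂_3, so H_2 = Z.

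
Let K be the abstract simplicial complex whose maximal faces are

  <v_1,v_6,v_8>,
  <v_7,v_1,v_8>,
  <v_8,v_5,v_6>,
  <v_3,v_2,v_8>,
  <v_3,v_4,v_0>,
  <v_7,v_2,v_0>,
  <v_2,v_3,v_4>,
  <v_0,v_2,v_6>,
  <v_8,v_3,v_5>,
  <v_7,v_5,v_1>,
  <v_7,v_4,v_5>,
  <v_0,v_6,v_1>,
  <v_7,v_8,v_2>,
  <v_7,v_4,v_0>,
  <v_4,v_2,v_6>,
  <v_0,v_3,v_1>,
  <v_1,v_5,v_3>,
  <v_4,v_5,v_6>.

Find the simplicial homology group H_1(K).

H_1 = Z ⊕ Z/2Z.

Order the vertices as v_0 < v_1 < v_2 < v_3 < v_4 < v_5 < v_6 < v_7 < v_8. Listing each simplex with vertices in this order, K has dimension 2 with simplices:

  0-simplices (9): [v_0], [v_1], [v_2], [v_3], [v_4], [v_5], [v_6], [v_7], [v_8]
  1-simplices (27): (27 of them)
  2-simplices (18): (18 of them)

Hence C_0 ≅ Z^9, C_1 ≅ Z^27, C_2 ≅ Z^18.

Boundary ∂_1: C_1 → C_0 maps an edge to its endpoints' difference, ∂[p,q] = q − p.
This gives a 9×27 integer matrix of rank 8; reducing to Smith normal form yields diagonal entries (1,1,1,1,1,1,1,1).

Boundary ∂_2: C_2 → C_1 acts by ∂[p,q,r] = [q,r] − [p,r] + [p,q]. For instance
  ∂[v_2,v_7,v_8] = [v_7,v_8] − [v_2,v_8] + [v_2,v_7],
  ∂[v_0,v_2,v_6] = [v_2,v_6] − [v_0,v_6] + [v_0,v_2].
This gives a 27×18 integer matrix of rank 18; reducing to Smith normal form yields diagonal entries (1,1,1,1,1,1,1,1,1,1,1,1,1,1,1,1,1,2).

Now H_k = ker ∂_k / im ∂_{k+1}, so:

  H_1: rank ker ∂_1 − rank ∂_2 = (27 − 8) − 18 = 1, and ∂_2 has invariant factor 2 > 1, so H_1 ≅ Z ⊕ Z/2Z.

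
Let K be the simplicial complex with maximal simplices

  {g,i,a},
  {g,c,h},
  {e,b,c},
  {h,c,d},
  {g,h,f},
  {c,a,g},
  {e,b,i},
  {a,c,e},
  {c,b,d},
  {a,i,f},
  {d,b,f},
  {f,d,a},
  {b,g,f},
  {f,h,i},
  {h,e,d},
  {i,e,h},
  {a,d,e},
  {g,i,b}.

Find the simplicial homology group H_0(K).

Fix the vertex order a < b < c < d < e < f < g < h < i and write every simplex with vertices in increasing order. Then dim K = 2 and the simplices of K are:

  0-simplices (9): a, b, c, d, e, f, g, h, i
  1-simplices (27): ac, ad, ae, af, ag, ai, bc, bd, be, bf, bg, bi, cd, ce, cg, ch, de, df, dh, eh, ei, fg, fh, fi, gh, gi, hi
  2-simplices (18): ace, acg, ade, adf, afi, agi, bcd, bce, bdf, bei, bfg, bgi, cdh, cgh, deh, ehi, fgh, fhi

giving chain groups C_0 ≅ Z^9, C_1 ≅ Z^27, C_2 ≅ Z^18.

Boundary ∂_1: C_1 → C_0 maps an edge to its endpoints' difference, ∂[p,q] = q − p. For instance
  ∂ac = c − a.
This gives a 9×27 integer matrix of rank 8; reducing to Smith normal form yields diagonal entries (1,1,1,1,1,1,1,1).

Boundary ∂_2: C_2 → C_1 sends each 2-simplex [p,q,r] to [q,r] − [p,r] + [p,q]. For instance
  ∂bce = ce − be + bc,
  ∂fgh = gh − fh + fg.
As a 27×18 matrix over Z this has rank 18, with invariant factors (1,1,1,1,1,1,1,1,1,1,1,1,1,1,1,1,1,2).

From H_k ≅ ker(∂_k) / im(∂_{k+1}) we obtain:

  H_0: rank C_0 − rank ∂_1 = 9 − 8 = 1, and the invariant factors of ∂_1 are all 1, so H_0 = Z.

(K is a triangulation of the Klein bottle.)

H_0 ≅ Z.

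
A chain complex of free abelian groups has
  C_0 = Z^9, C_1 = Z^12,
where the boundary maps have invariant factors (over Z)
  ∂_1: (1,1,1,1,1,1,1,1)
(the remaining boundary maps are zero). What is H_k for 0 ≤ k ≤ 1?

H_0: b_0 = 9 − 0 − 8 = 1; torsion from ∂_1 factors > 1: none. So H_0 = Z.
H_1: b_1 = 12 − 8 − 0 = 4; torsion from ∂_2 factors > 1: none. So H_1 = Z^4.

H_0 = Z,  H_1 = Z^4.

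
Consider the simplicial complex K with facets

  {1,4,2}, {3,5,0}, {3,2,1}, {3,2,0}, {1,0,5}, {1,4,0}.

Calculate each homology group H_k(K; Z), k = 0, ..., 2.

K has 6 vertices, 12 edges, 6 triangles.
rank ∂_0 = 0, rank ∂_1 = 5 ⇒ b_0 = 6 − 0 − 5 = 1; all invariant factors of ∂_1 are 1 so no torsion. So H_0 ≅ Z.
rank ∂_1 = 5, rank ∂_2 = 6 ⇒ b_1 = 12 − 5 − 6 = 1; all invariant factors of ∂_2 are 1 so no torsion. So H_1 ≅ Z.
rank ∂_2 = 6, rank ∂_3 = 0 ⇒ b_2 = 6 − 6 − 0 = 0. So H_2 ≅ 0.

H_0 = Z,  H_1 = Z,  H_2 = 0.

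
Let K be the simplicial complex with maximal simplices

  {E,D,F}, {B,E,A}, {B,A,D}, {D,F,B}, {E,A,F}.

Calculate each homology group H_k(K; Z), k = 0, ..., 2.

H_0 = Z,  H_1 = Z,  H_2 = 0.

K has 5 vertices, 10 edges, 5 triangles.
rank ∂_0 = 0, rank ∂_1 = 4 ⇒ b_0 = 5 − 0 − 4 = 1; all invariant factors of ∂_1 are 1 so no torsion. So H_0 = Z.
rank ∂_1 = 4, rank ∂_2 = 5 ⇒ b_1 = 10 − 4 − 5 = 1; all invariant factors of ∂_2 are 1 so no torsion. So H_1 = Z.
rank ∂_2 = 5, rank ∂_3 = 0 ⇒ b_2 = 5 − 5 − 0 = 0. So H_2 = 0.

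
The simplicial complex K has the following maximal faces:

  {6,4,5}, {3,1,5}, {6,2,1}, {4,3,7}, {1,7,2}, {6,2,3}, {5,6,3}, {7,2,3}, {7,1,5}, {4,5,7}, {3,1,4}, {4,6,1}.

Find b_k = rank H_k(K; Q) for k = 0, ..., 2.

b_0 = 1, b_1 = 0, b_2 = 0.

Fix the vertex order 1 < 2 < 3 < 4 < 5 < 6 < 7 and write every simplex with vertices in increasing order. Then dim K = 2 and the simplices of K are:

  0-simplices (7): [1], [2], [3], [4], [5], [6], [7]
  1-simplices (18): [1,2], [1,3], [1,4], [1,5], [1,6], [1,7], [2,3], [2,6], [2,7], [3,4], [3,5], [3,6], [3,7], [4,5], [4,6], [4,7], [5,6], [5,7]
  2-simplices (12): [1,2,6], [1,2,7], [1,3,4], [1,3,5], [1,4,6], [1,5,7], [2,3,6], [2,3,7], [3,4,7], [3,5,6], [4,5,6], [4,5,7]

Hence C_0 ≅ Z^7, C_1 ≅ Z^18, C_2 ≅ Z^12.

Boundary ∂_1: C_1 → C_0 is given by ∂[p,q] = [q] − [p]. For instance
  ∂[2,6] = [6] − [2].
The resulting 7×18 matrix has rank 6, and its Smith normal form has invariant factors (1,1,1,1,1,1).

The boundary map ∂_2: C_2 → C_1 sends each 2-simplex [p,q,r] to [q,r] − [p,r] + [p,q]. For instance
  ∂[2,3,6] = [3,6] − [2,6] + [2,3],
  ∂[4,5,6] = [5,6] − [4,6] + [4,5].
The resulting 18×12 matrix has rank 12, and its Smith normal form has invariant factors (1,1,1,1,1,1,1,1,1,1,1,2).

Reading off H_k = ker ∂_k / im ∂_{k+1}:

  H_0: rank C_0 − rank ∂_1 = 7 − 6 = 1, and the invariant factors of ∂_1 are all 1, so H_0 ≅ Z.
  H_1: rank ker ∂_1 − rank ∂_2 = (18 − 6) − 12 = 0, and ∂_2 has invariant factor 2 > 1, so H_1 ≅ Z/2.
  H_2: rank ker ∂_2 − rank ∂_3 = (12 − 12) − 0 = 0, and there is no ∂_3, so H_2 ≅ 0.

Hence the Betti numbers are b_0 = 1, b_1 = 0, b_2 = 0.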